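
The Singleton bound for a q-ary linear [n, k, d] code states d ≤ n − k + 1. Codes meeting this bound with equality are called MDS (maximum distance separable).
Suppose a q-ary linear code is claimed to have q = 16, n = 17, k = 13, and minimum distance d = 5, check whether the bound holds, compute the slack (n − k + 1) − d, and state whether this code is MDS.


Singleton RHS = n − k + 1 = 5, slack = 0, bound satisfied, MDS.

Singleton bound: d ≤ n − k + 1.
Here n = 17, k = 13, so n − k + 1 = 5.
Given d = 5, check d ≤ 5: YES.
Slack = (n − k + 1) − d = 0.
The code is MDS (slack = 0).
Description: the claimed parameters are [17, 13, 5]_16; such a code would be MDS (meets Singleton bound).


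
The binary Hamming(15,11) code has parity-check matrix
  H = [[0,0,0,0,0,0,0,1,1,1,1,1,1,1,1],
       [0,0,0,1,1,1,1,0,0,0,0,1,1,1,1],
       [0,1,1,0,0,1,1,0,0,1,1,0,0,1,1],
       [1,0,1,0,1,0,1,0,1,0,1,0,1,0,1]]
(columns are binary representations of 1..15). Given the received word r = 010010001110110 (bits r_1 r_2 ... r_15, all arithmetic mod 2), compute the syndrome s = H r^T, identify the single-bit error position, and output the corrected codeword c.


s = (1, 1, 0, 0)^T, error position = 12, corrected codeword c = 010010001111110

Compute s = H r^T mod 2 one row at a time:
  s_1 = 0 + 1 + 1 + 1 + 0 + 1 + 1 + 0 = 5 ≡ 1 (mod 2).
  s_2 = 0 + 1 + 0 + 0 + 0 + 1 + 1 + 0 = 3 ≡ 1 (mod 2).
  s_3 = 1 + 0 + 0 + 0 + 1 + 1 + 1 + 0 = 4 ≡ 0 (mod 2).
  s_4 = 0 + 0 + 1 + 0 + 1 + 1 + 1 + 0 = 4 ≡ 0 (mod 2).
s = (1, 1, 0, 0)^T — this equals column 12 of H (binary 1100), so error is at position 12.
Correct: flip bit 12 of r = 010010001110110 to get c = 010010001111110.


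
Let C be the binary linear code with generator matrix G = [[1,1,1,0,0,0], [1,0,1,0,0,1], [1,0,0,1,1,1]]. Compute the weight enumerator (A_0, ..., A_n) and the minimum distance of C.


Weight distribution: A_0 = 1, A_2 = 1, A_3 = 3, A_4 = 2, A_5 = 1. Minimum distance d = 2.

Enumerate all 2^3 = 8 messages m ∈ F_2^3.
For each, compute codeword c = mG in F_2^6, then tally its weight.
  m = 000 → c = 000000, weight = 0.
  m = 100 → c = 111000, weight = 3.
  m = 010 → c = 101001, weight = 3.
  m = 110 → c = 010001, weight = 2.
  m = 001 → c = 100111, weight = 4.
  m = 101 → c = 011111, weight = 5.
  m = 011 → c = 001110, weight = 3.
  m = 111 → c = 110110, weight = 4.
Tally weights:
  weight 0: 1 codewords.
  weight 2: 1 codewords.
  weight 3: 3 codewords.
  weight 4: 2 codewords.
  weight 5: 1 codewords.
Minimum distance d = smallest w > 0 with A_w > 0 = 2.
Sanity: Σ A_w = 8 = 2^3 = 8 ✓.


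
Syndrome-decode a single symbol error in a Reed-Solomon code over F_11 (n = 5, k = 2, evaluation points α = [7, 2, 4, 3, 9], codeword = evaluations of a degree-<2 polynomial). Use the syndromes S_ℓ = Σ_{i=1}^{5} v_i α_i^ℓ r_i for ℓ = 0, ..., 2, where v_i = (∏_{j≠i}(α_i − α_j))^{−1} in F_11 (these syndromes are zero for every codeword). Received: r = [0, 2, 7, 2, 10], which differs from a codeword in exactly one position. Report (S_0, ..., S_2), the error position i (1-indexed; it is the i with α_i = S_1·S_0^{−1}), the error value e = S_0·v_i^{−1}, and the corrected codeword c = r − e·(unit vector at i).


S = (4, 8, 5), error at position 2, error magnitude e = 5, c = [0, 8, 7, 2, 10].

Step 1: column multipliers v_i = (∏_{j≠i}(α_i − α_j))^{−1} mod 11.
  i = 1 (α = 7): (7−2)(7−4)(7−3)(7−9) = 5·3·4·(−2) = −120 ≡ 1, so v_1 = 1^{−1} = 1 (mod 11).
  i = 2 (α = 2): (2−7)(2−4)(2−3)(2−9) = (−5)·(−2)·(−1)·(−7) = 70 ≡ 4, so v_2 = 4^{−1} = 3 (mod 11).
  i = 3 (α = 4): (4−7)(4−2)(4−3)(4−9) = (−3)·2·1·(−5) = 30 ≡ 8, so v_3 = 8^{−1} = 7 (mod 11).
  i = 4 (α = 3): (3−7)(3−2)(3−4)(3−9) = (−4)·1·(−1)·(−6) = −24 ≡ 9, so v_4 = 9^{−1} = 5 (mod 11).
  i = 5 (α = 9): (9−7)(9−2)(9−4)(9−3) = 2·7·5·6 = 420 ≡ 2, so v_5 = 2^{−1} = 6 (mod 11).
  v = [1, 3, 7, 5, 6].
Step 2: syndromes of r = [0, 2, 7, 2, 10] (all sums mod 11).
  S_0 = Σ v_i r_i = 1·0 + 3·2 + 7·7 + 5·2 + 6·10 = 125 ≡ 4.
  S_1 = Σ v_i α_i r_i = 1·7·0 + 3·2·2 + 7·4·7 + 5·3·2 + 6·9·10 = 778 ≡ 8.
  α_i^2 mod 11 = [5, 4, 5, 9, 4].
  S_2 = Σ v_i α_i^2 r_i = 1·5·0 + 3·4·2 + 7·5·7 + 5·9·2 + 6·4·10 = 599 ≡ 5.
  S = (4, 8, 5) ≠ 0, so r is not a codeword (an error is present).
Step 3: locate the error. For a single error e at position i, S_ℓ = v_i·e·α_i^ℓ, so α_err = S_1/S_0.
  S_0^{−1} = 4^{−1} = 3 (mod 11), so α_err = 8·3 = 24 ≡ 2 = α_2. Error position i = 2.
  Consistency check: S_2/S_1 = 5·7 = 35 ≡ 2 = α_err ✓ (single-error assumption holds).
Step 4: error magnitude e = S_0/v_2 = S_0·∏_{j≠2}(α_2 − α_j) = 4·4 = 16 ≡ 5 (mod 11).
Step 5: correct position 2: c_2 = r_2 − e = 2 − 5 ≡ 8 (mod 11). Hence c = [0, 8, 7, 2, 10].
  Check: interpolating c through the α_i gives m(x) = 9 + 5·x (degree < 2) with m(α_i) = c_i for every i, so c is indeed a codeword.


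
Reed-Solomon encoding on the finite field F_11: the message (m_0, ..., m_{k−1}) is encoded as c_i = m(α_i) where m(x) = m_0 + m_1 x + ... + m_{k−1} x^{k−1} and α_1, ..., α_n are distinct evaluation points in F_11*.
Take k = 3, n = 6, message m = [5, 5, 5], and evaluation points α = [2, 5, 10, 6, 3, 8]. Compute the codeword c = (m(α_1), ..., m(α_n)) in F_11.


c = [2, 1, 5, 6, 10, 2]

Message polynomial: m(x) = 5 + 5·x + 5·x^2 (mod 11).
For each evaluation point α_i, compute m(α_i) mod 11:
  α_1 = 2: Horner steps 5 → 4 → 2, so m(2) = 2.
  α_2 = 5: Horner steps 5 → 8 → 1, so m(5) = 1.
  α_3 = 10: Horner steps 5 → 0 → 5, so m(10) = 5.
  α_4 = 6: Horner steps 5 → 2 → 6, so m(6) = 6.
  α_5 = 3: Horner steps 5 → 9 → 10, so m(3) = 10.
  α_6 = 8: Horner steps 5 → 1 → 2, so m(8) = 2.
Codeword c = [2, 1, 5, 6, 10, 2] ∈ F_11^6.


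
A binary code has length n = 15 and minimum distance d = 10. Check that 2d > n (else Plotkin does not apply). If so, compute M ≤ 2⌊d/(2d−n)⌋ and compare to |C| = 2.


Plotkin bound M ≤ 4; given |C| = 2 ≤ bound (satisfied).

Check applicability: 2d = 20, n = 15.
2d − n = 5 > 0, so Plotkin applies.
Compute d/(2d−n) = 10/5 ≈ 2.0000.
⌊d/(2d−n)⌋ = 2.
Plotkin bound: M ≤ 2·2 = 4.
Given |C| = 2, check: satisfied.
This |C| is below the Plotkin bound.


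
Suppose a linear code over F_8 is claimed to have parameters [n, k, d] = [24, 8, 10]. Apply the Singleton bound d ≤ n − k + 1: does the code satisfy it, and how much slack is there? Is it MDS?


Singleton RHS = n − k + 1 = 17, slack = 7, bound satisfied, not MDS.

Singleton bound: d ≤ n − k + 1.
Here n = 24, k = 8, so n − k + 1 = 17.
Given d = 10, check d ≤ 17: YES.
Slack = (n − k + 1) − d = 7.
The code is NOT MDS (slack = 7 > 0).
Description: the claimed parameters are [24, 8, 10]_8; such a code would be non-MDS.


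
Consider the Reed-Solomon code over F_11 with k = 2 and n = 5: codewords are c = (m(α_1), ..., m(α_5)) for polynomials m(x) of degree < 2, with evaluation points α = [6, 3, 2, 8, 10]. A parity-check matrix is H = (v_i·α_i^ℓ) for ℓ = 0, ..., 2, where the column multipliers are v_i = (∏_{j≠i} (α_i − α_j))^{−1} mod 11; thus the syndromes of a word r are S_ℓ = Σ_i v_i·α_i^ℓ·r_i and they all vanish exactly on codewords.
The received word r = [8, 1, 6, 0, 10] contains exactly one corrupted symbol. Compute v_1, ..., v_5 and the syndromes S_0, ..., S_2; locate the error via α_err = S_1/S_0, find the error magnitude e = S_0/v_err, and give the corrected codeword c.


S = (2, 5, 7), error at position 4, error magnitude e = 2, c = [8, 1, 6, 9, 10].

Step 1: column multipliers v_i = (∏_{j≠i}(α_i − α_j))^{−1} mod 11.
  i = 1 (α = 6): (6−3)(6−2)(6−8)(6−10) = 3·4·(−2)·(−4) = 96 ≡ 8, so v_1 = 8^{−1} = 7 (mod 11).
  i = 2 (α = 3): (3−6)(3−2)(3−8)(3−10) = (−3)·1·(−5)·(−7) = −105 ≡ 5, so v_2 = 5^{−1} = 9 (mod 11).
  i = 3 (α = 2): (2−6)(2−3)(2−8)(2−10) = (−4)·(−1)·(−6)·(−8) = 192 ≡ 5, so v_3 = 5^{−1} = 9 (mod 11).
  i = 4 (α = 8): (8−6)(8−3)(8−2)(8−10) = 2·5·6·(−2) = −120 ≡ 1, so v_4 = 1^{−1} = 1 (mod 11).
  i = 5 (α = 10): (10−6)(10−3)(10−2)(10−8) = 4·7·8·2 = 448 ≡ 8, so v_5 = 8^{−1} = 7 (mod 11).
  v = [7, 9, 9, 1, 7].
Step 2: syndromes of r = [8, 1, 6, 0, 10] (all sums mod 11).
  S_0 = Σ v_i r_i = 7·8 + 9·1 + 9·6 + 1·0 + 7·10 = 189 ≡ 2.
  S_1 = Σ v_i α_i r_i = 7·6·8 + 9·3·1 + 9·2·6 + 1·8·0 + 7·10·10 = 1171 ≡ 5.
  α_i^2 mod 11 = [3, 9, 4, 9, 1].
  S_2 = Σ v_i α_i^2 r_i = 7·3·8 + 9·9·1 + 9·4·6 + 1·9·0 + 7·1·10 = 535 ≡ 7.
  S = (2, 5, 7) ≠ 0, so r is not a codeword (an error is present).
Step 3: locate the error. For a single error e at position i, S_ℓ = v_i·e·α_i^ℓ, so α_err = S_1/S_0.
  S_0^{−1} = 2^{−1} = 6 (mod 11), so α_err = 5·6 = 30 ≡ 8 = α_4. Error position i = 4.
  Consistency check: S_2/S_1 = 7·9 = 63 ≡ 8 = α_err ✓ (single-error assumption holds).
Step 4: error magnitude e = S_0/v_4 = S_0·∏_{j≠4}(α_4 − α_j) = 2·1 = 2 ≡ 2 (mod 11).
Step 5: correct position 4: c_4 = r_4 − e = 0 − 2 ≡ 9 (mod 11). Hence c = [8, 1, 6, 9, 10].
  Check: interpolating c through the α_i gives m(x) = 5 + 6·x (degree < 2) with m(α_i) = c_i for every i, so c is indeed a codeword.


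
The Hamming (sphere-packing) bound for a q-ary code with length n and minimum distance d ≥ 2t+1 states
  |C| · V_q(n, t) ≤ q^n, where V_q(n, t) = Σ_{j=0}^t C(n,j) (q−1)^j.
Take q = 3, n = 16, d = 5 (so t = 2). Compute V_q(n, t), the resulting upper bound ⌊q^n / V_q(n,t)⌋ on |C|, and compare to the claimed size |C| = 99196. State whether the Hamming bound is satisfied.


V_q(n, t) = 513, q^n = 43046721, Hamming bound = 83911, |C| = 99196 > bound (violated).

Step 1: Compute V_q(n, t) = Σ_{j=0}^2 C(n, j) (q−1)^j.
  j = 0: C(16,0)·(2)^0 = 1·1 = 1.
  j = 1: C(16,1)·(2)^1 = 16·2 = 32.
  j = 2: C(16,2)·(2)^2 = 120·4 = 480.
  V_q(n, t) = 1 + 32 + 480 = 513.
Step 2: q^n = 3^16 = 43046721.
Step 3: Hamming bound ⌊q^n / V_q(n,t)⌋ = ⌊43046721/513⌋ = 83911.
Step 4: Compare |C| = 99196 to 83911: violated.
The claimed |C| lies above the Hamming bound, so no 3-ary code of length 16 with d ≥ 5 can have 99196 codewords.


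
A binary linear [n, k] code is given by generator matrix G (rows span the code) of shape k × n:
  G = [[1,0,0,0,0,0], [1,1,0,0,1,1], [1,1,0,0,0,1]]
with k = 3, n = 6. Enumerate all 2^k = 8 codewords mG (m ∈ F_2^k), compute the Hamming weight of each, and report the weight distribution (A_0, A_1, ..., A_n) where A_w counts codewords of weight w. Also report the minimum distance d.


Weight distribution: A_0 = 1, A_1 = 2, A_2 = 2, A_3 = 2, A_4 = 1. Minimum distance d = 1.

Enumerate all 2^3 = 8 messages m ∈ F_2^3.
For each, compute codeword c = mG in F_2^6, then tally its weight.
  m = 000 → c = 000000, weight = 0.
  m = 100 → c = 100000, weight = 1.
  m = 010 → c = 110011, weight = 4.
  m = 110 → c = 010011, weight = 3.
  m = 001 → c = 110001, weight = 3.
  m = 101 → c = 010001, weight = 2.
  m = 011 → c = 000010, weight = 1.
  m = 111 → c = 100010, weight = 2.
Tally weights:
  weight 0: 1 codewords.
  weight 1: 2 codewords.
  weight 2: 2 codewords.
  weight 3: 2 codewords.
  weight 4: 1 codewords.
Minimum distance d = smallest w > 0 with A_w > 0 = 1.
Sanity: Σ A_w = 8 = 2^3 = 8 ✓.


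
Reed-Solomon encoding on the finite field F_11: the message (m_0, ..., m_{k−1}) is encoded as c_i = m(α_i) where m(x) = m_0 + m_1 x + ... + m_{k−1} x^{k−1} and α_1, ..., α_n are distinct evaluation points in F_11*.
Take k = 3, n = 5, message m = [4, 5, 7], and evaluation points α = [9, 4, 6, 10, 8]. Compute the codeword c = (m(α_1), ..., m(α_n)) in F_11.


c = [0, 4, 0, 6, 8]

Message polynomial: m(x) = 4 + 5·x + 7·x^2 (mod 11).
For each evaluation point α_i, compute m(α_i) mod 11:
  α_1 = 9: Horner steps 7 → 2 → 0, so m(9) = 0.
  α_2 = 4: Horner steps 7 → 0 → 4, so m(4) = 4.
  α_3 = 6: Horner steps 7 → 3 → 0, so m(6) = 0.
  α_4 = 10: Horner steps 7 → 9 → 6, so m(10) = 6.
  α_5 = 8: Horner steps 7 → 6 → 8, so m(8) = 8.
Codeword c = [0, 4, 0, 6, 8] ∈ F_11^5.


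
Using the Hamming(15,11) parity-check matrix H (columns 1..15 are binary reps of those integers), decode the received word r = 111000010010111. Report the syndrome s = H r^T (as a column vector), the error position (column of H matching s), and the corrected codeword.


s = (1, 1, 1, 1)^T, error position = 15, corrected codeword c = 111000010010110

Compute s = H r^T mod 2 one row at a time:
  s_1 = 1 + 0 + 0 + 1 + 0 + 1 + 1 + 1 = 5 ≡ 1 (mod 2).
  s_2 = 0 + 0 + 0 + 0 + 0 + 1 + 1 + 1 = 3 ≡ 1 (mod 2).
  s_3 = 1 + 1 + 0 + 0 + 0 + 1 + 1 + 1 = 5 ≡ 1 (mod 2).
  s_4 = 1 + 1 + 0 + 0 + 0 + 1 + 1 + 1 = 5 ≡ 1 (mod 2).
s = (1, 1, 1, 1)^T — this equals column 15 of H (binary 1111), so error is at position 15.
Correct: flip bit 15 of r = 111000010010111 to get c = 111000010010110.


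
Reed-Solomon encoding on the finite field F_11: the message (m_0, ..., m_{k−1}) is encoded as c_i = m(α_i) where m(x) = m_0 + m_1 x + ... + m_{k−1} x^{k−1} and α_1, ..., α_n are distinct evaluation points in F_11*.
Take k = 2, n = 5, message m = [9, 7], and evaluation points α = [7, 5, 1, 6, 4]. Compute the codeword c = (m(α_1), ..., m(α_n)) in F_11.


c = [3, 0, 5, 7, 4]

Message polynomial: m(x) = 9 + 7·x (mod 11).
For each evaluation point α_i, compute m(α_i) mod 11:
  α_1 = 7: Horner steps 7 → 3, so m(7) = 3.
  α_2 = 5: Horner steps 7 → 0, so m(5) = 0.
  α_3 = 1: Horner steps 7 → 5, so m(1) = 5.
  α_4 = 6: Horner steps 7 → 7, so m(6) = 7.
  α_5 = 4: Horner steps 7 → 4, so m(4) = 4.
Codeword c = [3, 0, 5, 7, 4] ∈ F_11^5.


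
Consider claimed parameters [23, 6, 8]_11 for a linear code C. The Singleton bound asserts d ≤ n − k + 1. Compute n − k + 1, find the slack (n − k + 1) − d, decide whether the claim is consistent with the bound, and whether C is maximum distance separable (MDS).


Singleton RHS = n − k + 1 = 18, slack = 10, bound satisfied, not MDS.

Singleton bound: d ≤ n − k + 1.
Here n = 23, k = 6, so n − k + 1 = 18.
Given d = 8, check d ≤ 18: YES.
Slack = (n − k + 1) − d = 10.
The code is NOT MDS (slack = 10 > 0).
Description: the claimed parameters are [23, 6, 8]_11; such a code would be non-MDS.


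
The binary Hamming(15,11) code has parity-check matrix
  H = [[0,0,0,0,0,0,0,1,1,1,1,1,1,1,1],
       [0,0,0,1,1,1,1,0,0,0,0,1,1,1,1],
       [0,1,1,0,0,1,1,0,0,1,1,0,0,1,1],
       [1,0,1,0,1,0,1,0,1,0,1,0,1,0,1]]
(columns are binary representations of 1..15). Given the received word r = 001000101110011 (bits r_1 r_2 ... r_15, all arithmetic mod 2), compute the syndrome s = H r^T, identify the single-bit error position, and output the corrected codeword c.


s = (1, 1, 0, 1)^T, error position = 13, corrected codeword c = 001000101110111

Compute s = H r^T mod 2 one row at a time:
  s_1 = 0 + 1 + 1 + 1 + 0 + 0 + 1 + 1 = 5 ≡ 1 (mod 2).
  s_2 = 0 + 0 + 0 + 1 + 0 + 0 + 1 + 1 = 3 ≡ 1 (mod 2).
  s_3 = 0 + 1 + 0 + 1 + 1 + 1 + 1 + 1 = 6 ≡ 0 (mod 2).
  s_4 = 0 + 1 + 0 + 1 + 1 + 1 + 0 + 1 = 5 ≡ 1 (mod 2).
s = (1, 1, 0, 1)^T — this equals column 13 of H (binary 1101), so error is at position 13.
Correct: flip bit 13 of r = 001000101110011 to get c = 001000101110111.


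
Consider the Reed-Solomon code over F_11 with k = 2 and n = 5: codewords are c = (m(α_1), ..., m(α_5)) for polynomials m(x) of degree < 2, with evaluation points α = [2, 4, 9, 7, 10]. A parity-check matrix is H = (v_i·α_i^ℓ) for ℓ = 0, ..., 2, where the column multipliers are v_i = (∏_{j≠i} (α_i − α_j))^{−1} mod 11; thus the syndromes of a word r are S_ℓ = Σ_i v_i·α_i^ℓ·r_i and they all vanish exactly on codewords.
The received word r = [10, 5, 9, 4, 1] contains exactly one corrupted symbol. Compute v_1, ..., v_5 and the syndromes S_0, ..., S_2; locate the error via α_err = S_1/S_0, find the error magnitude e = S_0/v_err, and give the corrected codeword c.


S = (6, 9, 8), error at position 4, error magnitude e = 1, c = [10, 5, 9, 3, 1].

Step 1: column multipliers v_i = (∏_{j≠i}(α_i − α_j))^{−1} mod 11.
  i = 1 (α = 2): (2−4)(2−9)(2−7)(2−10) = (−2)·(−7)·(−5)·(−8) = 560 ≡ 10, so v_1 = 10^{−1} = 10 (mod 11).
  i = 2 (α = 4): (4−2)(4−9)(4−7)(4−10) = 2·(−5)·(−3)·(−6) = −180 ≡ 7, so v_2 = 7^{−1} = 8 (mod 11).
  i = 3 (α = 9): (9−2)(9−4)(9−7)(9−10) = 7·5·2·(−1) = −70 ≡ 7, so v_3 = 7^{−1} = 8 (mod 11).
  i = 4 (α = 7): (7−2)(7−4)(7−9)(7−10) = 5·3·(−2)·(−3) = 90 ≡ 2, so v_4 = 2^{−1} = 6 (mod 11).
  i = 5 (α = 10): (10−2)(10−4)(10−9)(10−7) = 8·6·1·3 = 144 ≡ 1, so v_5 = 1^{−1} = 1 (mod 11).
  v = [10, 8, 8, 6, 1].
Step 2: syndromes of r = [10, 5, 9, 4, 1] (all sums mod 11).
  S_0 = Σ v_i r_i = 10·10 + 8·5 + 8·9 + 6·4 + 1·1 = 237 ≡ 6.
  S_1 = Σ v_i α_i r_i = 10·2·10 + 8·4·5 + 8·9·9 + 6·7·4 + 1·10·1 = 1186 ≡ 9.
  α_i^2 mod 11 = [4, 5, 4, 5, 1].
  S_2 = Σ v_i α_i^2 r_i = 10·4·10 + 8·5·5 + 8·4·9 + 6·5·4 + 1·1·1 = 1009 ≡ 8.
  S = (6, 9, 8) ≠ 0, so r is not a codeword (an error is present).
Step 3: locate the error. For a single error e at position i, S_ℓ = v_i·e·α_i^ℓ, so α_err = S_1/S_0.
  S_0^{−1} = 6^{−1} = 2 (mod 11), so α_err = 9·2 = 18 ≡ 7 = α_4. Error position i = 4.
  Consistency check: S_2/S_1 = 8·5 = 40 ≡ 7 = α_err ✓ (single-error assumption holds).
Step 4: error magnitude e = S_0/v_4 = S_0·∏_{j≠4}(α_4 − α_j) = 6·2 = 12 ≡ 1 (mod 11).
Step 5: correct position 4: c_4 = r_4 − e = 4 − 1 ≡ 3 (mod 11). Hence c = [10, 5, 9, 3, 1].
  Check: interpolating c through the α_i gives m(x) = 4 + 3·x (degree < 2) with m(α_i) = c_i for every i, so c is indeed a codeword.


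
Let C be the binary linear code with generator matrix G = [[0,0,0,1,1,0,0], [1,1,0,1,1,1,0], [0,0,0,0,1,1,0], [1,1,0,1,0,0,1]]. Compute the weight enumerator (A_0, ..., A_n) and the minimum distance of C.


Weight distribution: A_0 = 1, A_1 = 1, A_2 = 3, A_3 = 6, A_4 = 3, A_5 = 1, A_6 = 1. Minimum distance d = 1.

Enumerate all 2^4 = 16 messages m ∈ F_2^4.
For each, compute codeword c = mG in F_2^7, then tally its weight.
  m = 0000 → c = 0000000, weight = 0.
  m = 1000 → c = 0001100, weight = 2.
  m = 0100 → c = 1101110, weight = 5.
  m = 1100 → c = 1100010, weight = 3.
  m = 0010 → c = 0000110, weight = 2.
  m = 1010 → c = 0001010, weight = 2.
  m = 0110 → c = 1101000, weight = 3.
  m = 1110 → c = 1100100, weight = 3.
  m = 0001 → c = 1101001, weight = 4.
  m = 1001 → c = 1100101, weight = 4.
  m = 0101 → c = 0000111, weight = 3.
  m = 1101 → c = 0001011, weight = 3.
  m = 0011 → c = 1101111, weight = 6.
  m = 1011 → c = 1100011, weight = 4.
  m = 0111 → c = 0000001, weight = 1.
  m = 1111 → c = 0001101, weight = 3.
Tally weights:
  weight 0: 1 codewords.
  weight 1: 1 codewords.
  weight 2: 3 codewords.
  weight 3: 6 codewords.
  weight 4: 3 codewords.
  weight 5: 1 codewords.
  weight 6: 1 codewords.
Minimum distance d = smallest w > 0 with A_w > 0 = 1.
Sanity: Σ A_w = 16 = 2^4 = 16 ✓.


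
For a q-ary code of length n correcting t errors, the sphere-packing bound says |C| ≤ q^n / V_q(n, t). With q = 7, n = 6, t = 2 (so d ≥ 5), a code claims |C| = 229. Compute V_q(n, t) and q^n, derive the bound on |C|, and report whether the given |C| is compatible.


V_q(n, t) = 577, q^n = 117649, Hamming bound = 203, |C| = 229 > bound (violated).

Step 1: Compute V_q(n, t) = Σ_{j=0}^2 C(n, j) (q−1)^j.
  j = 0: C(6,0)·(6)^0 = 1·1 = 1.
  j = 1: C(6,1)·(6)^1 = 6·6 = 36.
  j = 2: C(6,2)·(6)^2 = 15·36 = 540.
  V_q(n, t) = 1 + 36 + 540 = 577.
Step 2: q^n = 7^6 = 117649.
Step 3: Hamming bound ⌊q^n / V_q(n,t)⌋ = ⌊117649/577⌋ = 203.
Step 4: Compare |C| = 229 to 203: violated.
The claimed |C| lies above the Hamming bound, so no 7-ary code of length 6 with d ≥ 5 can have 229 codewords.


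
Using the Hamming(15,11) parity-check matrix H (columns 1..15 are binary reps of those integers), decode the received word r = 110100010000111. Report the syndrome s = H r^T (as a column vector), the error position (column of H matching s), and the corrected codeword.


s = (0, 0, 1, 1)^T, error position = 3, corrected codeword c = 111100010000111

Compute s = H r^T mod 2 one row at a time:
  s_1 = 1 + 0 + 0 + 0 + 0 + 1 + 1 + 1 = 4 ≡ 0 (mod 2).
  s_2 = 1 + 0 + 0 + 0 + 0 + 1 + 1 + 1 = 4 ≡ 0 (mod 2).
  s_3 = 1 + 0 + 0 + 0 + 0 + 0 + 1 + 1 = 3 ≡ 1 (mod 2).
  s_4 = 1 + 0 + 0 + 0 + 0 + 0 + 1 + 1 = 3 ≡ 1 (mod 2).
s = (0, 0, 1, 1)^T — this equals column 3 of H (binary 0011), so error is at position 3.
Correct: flip bit 3 of r = 110100010000111 to get c = 111100010000111.


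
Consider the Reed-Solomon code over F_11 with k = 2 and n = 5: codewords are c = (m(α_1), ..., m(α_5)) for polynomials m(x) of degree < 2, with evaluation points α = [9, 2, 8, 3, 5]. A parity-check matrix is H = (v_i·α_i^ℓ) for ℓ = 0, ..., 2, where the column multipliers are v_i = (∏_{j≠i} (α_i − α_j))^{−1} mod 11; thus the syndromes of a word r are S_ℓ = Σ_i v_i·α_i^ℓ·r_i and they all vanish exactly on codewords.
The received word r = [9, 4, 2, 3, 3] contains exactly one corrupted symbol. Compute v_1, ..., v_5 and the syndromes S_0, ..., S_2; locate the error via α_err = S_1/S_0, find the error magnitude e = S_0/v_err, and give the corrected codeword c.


S = (6, 7, 10), error at position 4, error magnitude e = 3, c = [9, 4, 2, 0, 3].

Step 1: column multipliers v_i = (∏_{j≠i}(α_i − α_j))^{−1} mod 11.
  i = 1 (α = 9): (9−2)(9−8)(9−3)(9−5) = 7·1·6·4 = 168 ≡ 3, so v_1 = 3^{−1} = 4 (mod 11).
  i = 2 (α = 2): (2−9)(2−8)(2−3)(2−5) = (−7)·(−6)·(−1)·(−3) = 126 ≡ 5, so v_2 = 5^{−1} = 9 (mod 11).
  i = 3 (α = 8): (8−9)(8−2)(8−3)(8−5) = (−1)·6·5·3 = −90 ≡ 9, so v_3 = 9^{−1} = 5 (mod 11).
  i = 4 (α = 3): (3−9)(3−2)(3−8)(3−5) = (−6)·1·(−5)·(−2) = −60 ≡ 6, so v_4 = 6^{−1} = 2 (mod 11).
  i = 5 (α = 5): (5−9)(5−2)(5−8)(5−3) = (−4)·3·(−3)·2 = 72 ≡ 6, so v_5 = 6^{−1} = 2 (mod 11).
  v = [4, 9, 5, 2, 2].
Step 2: syndromes of r = [9, 4, 2, 3, 3] (all sums mod 11).
  S_0 = Σ v_i r_i = 4·9 + 9·4 + 5·2 + 2·3 + 2·3 = 94 ≡ 6.
  S_1 = Σ v_i α_i r_i = 4·9·9 + 9·2·4 + 5·8·2 + 2·3·3 + 2·5·3 = 524 ≡ 7.
  α_i^2 mod 11 = [4, 4, 9, 9, 3].
  S_2 = Σ v_i α_i^2 r_i = 4·4·9 + 9·4·4 + 5·9·2 + 2·9·3 + 2·3·3 = 450 ≡ 10.
  S = (6, 7, 10) ≠ 0, so r is not a codeword (an error is present).
Step 3: locate the error. For a single error e at position i, S_ℓ = v_i·e·α_i^ℓ, so α_err = S_1/S_0.
  S_0^{−1} = 6^{−1} = 2 (mod 11), so α_err = 7·2 = 14 ≡ 3 = α_4. Error position i = 4.
  Consistency check: S_2/S_1 = 10·8 = 80 ≡ 3 = α_err ✓ (single-error assumption holds).
Step 4: error magnitude e = S_0/v_4 = S_0·∏_{j≠4}(α_4 − α_j) = 6·6 = 36 ≡ 3 (mod 11).
Step 5: correct position 4: c_4 = r_4 − e = 3 − 3 ≡ 0 (mod 11). Hence c = [9, 4, 2, 0, 3].
  Check: interpolating c through the α_i gives m(x) = 1 + 7·x (degree < 2) with m(α_i) = c_i for every i, so c is indeed a codeword.


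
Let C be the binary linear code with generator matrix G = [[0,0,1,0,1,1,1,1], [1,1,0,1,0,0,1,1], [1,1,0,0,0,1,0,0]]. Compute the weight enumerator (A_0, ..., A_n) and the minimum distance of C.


Weight distribution: A_0 = 1, A_3 = 2, A_4 = 1, A_5 = 2, A_6 = 2. Minimum distance d = 3.

Enumerate all 2^3 = 8 messages m ∈ F_2^3.
For each, compute codeword c = mG in F_2^8, then tally its weight.
  m = 000 → c = 00000000, weight = 0.
  m = 100 → c = 00101111, weight = 5.
  m = 010 → c = 11010011, weight = 5.
  m = 110 → c = 11111100, weight = 6.
  m = 001 → c = 11000100, weight = 3.
  m = 101 → c = 11101011, weight = 6.
  m = 011 → c = 00010111, weight = 4.
  m = 111 → c = 00111000, weight = 3.
Tally weights:
  weight 0: 1 codewords.
  weight 3: 2 codewords.
  weight 4: 1 codewords.
  weight 5: 2 codewords.
  weight 6: 2 codewords.
Minimum distance d = smallest w > 0 with A_w > 0 = 3.
Sanity: Σ A_w = 8 = 2^3 = 8 ✓.


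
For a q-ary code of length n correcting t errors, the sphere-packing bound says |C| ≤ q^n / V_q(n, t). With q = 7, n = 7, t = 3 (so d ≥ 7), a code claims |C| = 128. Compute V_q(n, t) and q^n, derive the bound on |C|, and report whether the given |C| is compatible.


V_q(n, t) = 8359, q^n = 823543, Hamming bound = 98, |C| = 128 > bound (violated).

Step 1: Compute V_q(n, t) = Σ_{j=0}^3 C(n, j) (q−1)^j.
  j = 0: C(7,0)·(6)^0 = 1·1 = 1.
  j = 1: C(7,1)·(6)^1 = 7·6 = 42.
  j = 2: C(7,2)·(6)^2 = 21·36 = 756.
  j = 3: C(7,3)·(6)^3 = 35·216 = 7560.
  V_q(n, t) = 1 + 42 + 756 + 7560 = 8359.
Step 2: q^n = 7^7 = 823543.
Step 3: Hamming bound ⌊q^n / V_q(n,t)⌋ = ⌊823543/8359⌋ = 98.
Step 4: Compare |C| = 128 to 98: violated.
The claimed |C| lies above the Hamming bound, so no 7-ary code of length 7 with d ≥ 7 can have 128 codewords.


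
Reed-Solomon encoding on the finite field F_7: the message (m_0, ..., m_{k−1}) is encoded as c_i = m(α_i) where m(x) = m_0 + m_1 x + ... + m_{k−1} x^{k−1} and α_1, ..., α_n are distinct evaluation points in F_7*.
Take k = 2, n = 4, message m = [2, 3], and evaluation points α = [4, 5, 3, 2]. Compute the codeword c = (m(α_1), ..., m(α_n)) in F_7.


c = [0, 3, 4, 1]

Message polynomial: m(x) = 2 + 3·x (mod 7).
For each evaluation point α_i, compute m(α_i) mod 7:
  α_1 = 4: Horner steps 3 → 0, so m(4) = 0.
  α_2 = 5: Horner steps 3 → 3, so m(5) = 3.
  α_3 = 3: Horner steps 3 → 4, so m(3) = 4.
  α_4 = 2: Horner steps 3 → 1, so m(2) = 1.
Codeword c = [0, 3, 4, 1] ∈ F_7^4.


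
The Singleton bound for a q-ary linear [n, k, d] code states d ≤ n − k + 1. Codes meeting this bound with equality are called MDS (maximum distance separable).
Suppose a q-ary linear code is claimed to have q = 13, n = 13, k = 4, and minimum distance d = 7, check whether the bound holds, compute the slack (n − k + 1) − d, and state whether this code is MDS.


Singleton RHS = n − k + 1 = 10, slack = 3, bound satisfied, not MDS.

Singleton bound: d ≤ n − k + 1.
Here n = 13, k = 4, so n − k + 1 = 10.
Given d = 7, check d ≤ 10: YES.
Slack = (n − k + 1) − d = 3.
The code is NOT MDS (slack = 3 > 0).
Description: the claimed parameters are [13, 4, 7]_13; such a code would be non-MDS.


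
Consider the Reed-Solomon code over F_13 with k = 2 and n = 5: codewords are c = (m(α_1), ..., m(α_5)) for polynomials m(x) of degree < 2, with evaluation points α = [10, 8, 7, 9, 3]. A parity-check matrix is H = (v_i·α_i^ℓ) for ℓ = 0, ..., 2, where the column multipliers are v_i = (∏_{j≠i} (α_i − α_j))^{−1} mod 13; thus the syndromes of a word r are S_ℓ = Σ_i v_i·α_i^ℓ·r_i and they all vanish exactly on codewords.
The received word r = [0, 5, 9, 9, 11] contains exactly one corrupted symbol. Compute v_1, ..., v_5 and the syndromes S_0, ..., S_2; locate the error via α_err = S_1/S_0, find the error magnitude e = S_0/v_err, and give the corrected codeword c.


S = (4, 2, 1), error at position 3, error magnitude e = 8, c = [0, 5, 1, 9, 11].

Step 1: column multipliers v_i = (∏_{j≠i}(α_i − α_j))^{−1} mod 13.
  i = 1 (α = 10): (10−8)(10−7)(10−9)(10−3) = 2·3·1·7 = 42 ≡ 3, so v_1 = 3^{−1} = 9 (mod 13).
  i = 2 (α = 8): (8−10)(8−7)(8−9)(8−3) = (−2)·1·(−1)·5 = 10 ≡ 10, so v_2 = 10^{−1} = 4 (mod 13).
  i = 3 (α = 7): (7−10)(7−8)(7−9)(7−3) = (−3)·(−1)·(−2)·4 = −24 ≡ 2, so v_3 = 2^{−1} = 7 (mod 13).
  i = 4 (α = 9): (9−10)(9−8)(9−7)(9−3) = (−1)·1·2·6 = −12 ≡ 1, so v_4 = 1^{−1} = 1 (mod 13).
  i = 5 (α = 3): (3−10)(3−8)(3−7)(3−9) = (−7)·(−5)·(−4)·(−6) = 840 ≡ 8, so v_5 = 8^{−1} = 5 (mod 13).
  v = [9, 4, 7, 1, 5].
Step 2: syndromes of r = [0, 5, 9, 9, 11] (all sums mod 13).
  S_0 = Σ v_i r_i = 9·0 + 4·5 + 7·9 + 1·9 + 5·11 = 147 ≡ 4.
  S_1 = Σ v_i α_i r_i = 9·10·0 + 4·8·5 + 7·7·9 + 1·9·9 + 5·3·11 = 847 ≡ 2.
  α_i^2 mod 13 = [9, 12, 10, 3, 9].
  S_2 = Σ v_i α_i^2 r_i = 9·9·0 + 4·12·5 + 7·10·9 + 1·3·9 + 5·9·11 = 1392 ≡ 1.
  S = (4, 2, 1) ≠ 0, so r is not a codeword (an error is present).
Step 3: locate the error. For a single error e at position i, S_ℓ = v_i·e·α_i^ℓ, so α_err = S_1/S_0.
  S_0^{−1} = 4^{−1} = 10 (mod 13), so α_err = 2·10 = 20 ≡ 7 = α_3. Error position i = 3.
  Consistency check: S_2/S_1 = 1·7 = 7 ≡ 7 = α_err ✓ (single-error assumption holds).
Step 4: error magnitude e = S_0/v_3 = S_0·∏_{j≠3}(α_3 − α_j) = 4·2 = 8 ≡ 8 (mod 13).
Step 5: correct position 3: c_3 = r_3 − e = 9 − 8 ≡ 1 (mod 13). Hence c = [0, 5, 1, 9, 11].
  Check: interpolating c through the α_i gives m(x) = 12 + 4·x (degree < 2) with m(α_i) = c_i for every i, so c is indeed a codeword.


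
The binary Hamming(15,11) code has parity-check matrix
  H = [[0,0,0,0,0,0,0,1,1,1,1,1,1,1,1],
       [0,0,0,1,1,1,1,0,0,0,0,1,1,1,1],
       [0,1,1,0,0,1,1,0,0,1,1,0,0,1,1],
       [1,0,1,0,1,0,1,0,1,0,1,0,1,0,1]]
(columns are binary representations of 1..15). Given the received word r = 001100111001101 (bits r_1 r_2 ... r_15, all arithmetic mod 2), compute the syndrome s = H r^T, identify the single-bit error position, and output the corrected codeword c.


s = (1, 1, 1, 1)^T, error position = 15, corrected codeword c = 001100111001100

Compute s = H r^T mod 2 one row at a time:
  s_1 = 1 + 1 + 0 + 0 + 1 + 1 + 0 + 1 = 5 ≡ 1 (mod 2).
  s_2 = 1 + 0 + 0 + 1 + 1 + 1 + 0 + 1 = 5 ≡ 1 (mod 2).
  s_3 = 0 + 1 + 0 + 1 + 0 + 0 + 0 + 1 = 3 ≡ 1 (mod 2).
  s_4 = 0 + 1 + 0 + 1 + 1 + 0 + 1 + 1 = 5 ≡ 1 (mod 2).
s = (1, 1, 1, 1)^T — this equals column 15 of H (binary 1111), so error is at position 15.
Correct: flip bit 15 of r = 001100111001101 to get c = 001100111001100.


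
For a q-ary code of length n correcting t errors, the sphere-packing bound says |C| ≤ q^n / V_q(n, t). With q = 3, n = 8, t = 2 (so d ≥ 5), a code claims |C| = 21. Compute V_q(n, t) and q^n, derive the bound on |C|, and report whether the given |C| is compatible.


V_q(n, t) = 129, q^n = 6561, Hamming bound = 50, |C| = 21 ≤ bound (satisfied).

Step 1: Compute V_q(n, t) = Σ_{j=0}^2 C(n, j) (q−1)^j.
  j = 0: C(8,0)·(2)^0 = 1·1 = 1.
  j = 1: C(8,1)·(2)^1 = 8·2 = 16.
  j = 2: C(8,2)·(2)^2 = 28·4 = 112.
  V_q(n, t) = 1 + 16 + 112 = 129.
Step 2: q^n = 3^8 = 6561.
Step 3: Hamming bound ⌊q^n / V_q(n,t)⌋ = ⌊6561/129⌋ = 50.
Step 4: Compare |C| = 21 to 50: satisfied.
The claimed |C| lies below the Hamming bound.


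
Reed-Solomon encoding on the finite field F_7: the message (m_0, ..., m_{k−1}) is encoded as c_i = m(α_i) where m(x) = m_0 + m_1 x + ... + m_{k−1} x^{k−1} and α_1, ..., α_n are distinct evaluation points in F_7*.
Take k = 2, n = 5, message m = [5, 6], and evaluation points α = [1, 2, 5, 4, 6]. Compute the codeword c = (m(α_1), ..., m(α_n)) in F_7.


c = [4, 3, 0, 1, 6]

Message polynomial: m(x) = 5 + 6·x (mod 7).
For each evaluation point α_i, compute m(α_i) mod 7:
  α_1 = 1: Horner steps 6 → 4, so m(1) = 4.
  α_2 = 2: Horner steps 6 → 3, so m(2) = 3.
  α_3 = 5: Horner steps 6 → 0, so m(5) = 0.
  α_4 = 4: Horner steps 6 → 1, so m(4) = 1.
  α_5 = 6: Horner steps 6 → 6, so m(6) = 6.
Codeword c = [4, 3, 0, 1, 6] ∈ F_7^5.


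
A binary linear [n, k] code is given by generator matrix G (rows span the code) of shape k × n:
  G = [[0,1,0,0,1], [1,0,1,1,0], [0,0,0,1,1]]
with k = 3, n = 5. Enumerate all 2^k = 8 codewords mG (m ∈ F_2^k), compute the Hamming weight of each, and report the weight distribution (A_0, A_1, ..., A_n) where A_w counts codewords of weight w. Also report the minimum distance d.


Weight distribution: A_0 = 1, A_2 = 3, A_3 = 3, A_5 = 1. Minimum distance d = 2.

Enumerate all 2^3 = 8 messages m ∈ F_2^3.
For each, compute codeword c = mG in F_2^5, then tally its weight.
  m = 000 → c = 00000, weight = 0.
  m = 100 → c = 01001, weight = 2.
  m = 010 → c = 10110, weight = 3.
  m = 110 → c = 11111, weight = 5.
  m = 001 → c = 00011, weight = 2.
  m = 101 → c = 01010, weight = 2.
  m = 011 → c = 10101, weight = 3.
  m = 111 → c = 11100, weight = 3.
Tally weights:
  weight 0: 1 codewords.
  weight 2: 3 codewords.
  weight 3: 3 codewords.
  weight 5: 1 codewords.
Minimum distance d = smallest w > 0 with A_w > 0 = 2.
Sanity: Σ A_w = 8 = 2^3 = 8 ✓.


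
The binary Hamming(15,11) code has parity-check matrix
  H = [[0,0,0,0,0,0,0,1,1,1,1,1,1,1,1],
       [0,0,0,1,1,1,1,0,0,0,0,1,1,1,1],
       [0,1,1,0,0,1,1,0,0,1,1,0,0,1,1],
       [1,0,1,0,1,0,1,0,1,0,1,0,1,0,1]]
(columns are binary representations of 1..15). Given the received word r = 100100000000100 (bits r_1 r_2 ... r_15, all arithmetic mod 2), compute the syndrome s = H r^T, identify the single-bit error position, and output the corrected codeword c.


s = (1, 0, 0, 0)^T, error position = 8, corrected codeword c = 100100010000100

Compute s = H r^T mod 2 one row at a time:
  s_1 = 0 + 0 + 0 + 0 + 0 + 1 + 0 + 0 = 1 ≡ 1 (mod 2).
  s_2 = 1 + 0 + 0 + 0 + 0 + 1 + 0 + 0 = 2 ≡ 0 (mod 2).
  s_3 = 0 + 0 + 0 + 0 + 0 + 0 + 0 + 0 = 0 ≡ 0 (mod 2).
  s_4 = 1 + 0 + 0 + 0 + 0 + 0 + 1 + 0 = 2 ≡ 0 (mod 2).
s = (1, 0, 0, 0)^T — this equals column 8 of H (binary 1000), so error is at position 8.
Correct: flip bit 8 of r = 100100000000100 to get c = 100100010000100.


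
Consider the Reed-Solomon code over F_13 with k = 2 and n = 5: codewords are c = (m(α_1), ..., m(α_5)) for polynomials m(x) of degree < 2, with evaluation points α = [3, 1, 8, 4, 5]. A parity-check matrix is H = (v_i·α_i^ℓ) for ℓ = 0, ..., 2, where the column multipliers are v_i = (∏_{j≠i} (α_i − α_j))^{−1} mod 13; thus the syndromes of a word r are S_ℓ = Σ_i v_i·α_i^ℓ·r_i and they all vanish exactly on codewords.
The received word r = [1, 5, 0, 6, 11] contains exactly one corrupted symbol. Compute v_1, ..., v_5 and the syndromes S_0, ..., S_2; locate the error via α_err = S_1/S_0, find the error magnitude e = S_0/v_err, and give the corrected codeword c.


S = (12, 12, 12), error at position 2, error magnitude e = 1, c = [1, 4, 0, 6, 11].

Step 1: column multipliers v_i = (∏_{j≠i}(α_i − α_j))^{−1} mod 13.
  i = 1 (α = 3): (3−1)(3−8)(3−4)(3−5) = 2·(−5)·(−1)·(−2) = −20 ≡ 6, so v_1 = 6^{−1} = 11 (mod 13).
  i = 2 (α = 1): (1−3)(1−8)(1−4)(1−5) = (−2)·(−7)·(−3)·(−4) = 168 ≡ 12, so v_2 = 12^{−1} = 12 (mod 13).
  i = 3 (α = 8): (8−3)(8−1)(8−4)(8−5) = 5·7·4·3 = 420 ≡ 4, so v_3 = 4^{−1} = 10 (mod 13).
  i = 4 (α = 4): (4−3)(4−1)(4−8)(4−5) = 1·3·(−4)·(−1) = 12 ≡ 12, so v_4 = 12^{−1} = 12 (mod 13).
  i = 5 (α = 5): (5−3)(5−1)(5−8)(5−4) = 2·4·(−3)·1 = −24 ≡ 2, so v_5 = 2^{−1} = 7 (mod 13).
  v = [11, 12, 10, 12, 7].
Step 2: syndromes of r = [1, 5, 0, 6, 11] (all sums mod 13).
  S_0 = Σ v_i r_i = 11·1 + 12·5 + 10·0 + 12·6 + 7·11 = 220 ≡ 12.
  S_1 = Σ v_i α_i r_i = 11·3·1 + 12·1·5 + 10·8·0 + 12·4·6 + 7·5·11 = 766 ≡ 12.
  α_i^2 mod 13 = [9, 1, 12, 3, 12].
  S_2 = Σ v_i α_i^2 r_i = 11·9·1 + 12·1·5 + 10·12·0 + 12·3·6 + 7·12·11 = 1299 ≡ 12.
  S = (12, 12, 12) ≠ 0, so r is not a codeword (an error is present).
Step 3: locate the error. For a single error e at position i, S_ℓ = v_i·e·α_i^ℓ, so α_err = S_1/S_0.
  S_0^{−1} = 12^{−1} = 12 (mod 13), so α_err = 12·12 = 144 ≡ 1 = α_2. Error position i = 2.
  Consistency check: S_2/S_1 = 12·12 = 144 ≡ 1 = α_err ✓ (single-error assumption holds).
Step 4: error magnitude e = S_0/v_2 = S_0·∏_{j≠2}(α_2 − α_j) = 12·12 = 144 ≡ 1 (mod 13).
Step 5: correct position 2: c_2 = r_2 − e = 5 − 1 ≡ 4 (mod 13). Hence c = [1, 4, 0, 6, 11].
  Check: interpolating c through the α_i gives m(x) = 12 + 5·x (degree < 2) with m(α_i) = c_i for every i, so c is indeed a codeword.


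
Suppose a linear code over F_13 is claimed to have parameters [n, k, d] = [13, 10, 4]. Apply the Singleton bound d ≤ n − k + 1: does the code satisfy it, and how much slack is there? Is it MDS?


Singleton RHS = n − k + 1 = 4, slack = 0, bound satisfied, MDS.

Singleton bound: d ≤ n − k + 1.
Here n = 13, k = 10, so n − k + 1 = 4.
Given d = 4, check d ≤ 4: YES.
Slack = (n − k + 1) − d = 0.
The code is MDS (slack = 0).
Description: the claimed parameters are [13, 10, 4]_13; such a code would be MDS (meets Singleton bound).


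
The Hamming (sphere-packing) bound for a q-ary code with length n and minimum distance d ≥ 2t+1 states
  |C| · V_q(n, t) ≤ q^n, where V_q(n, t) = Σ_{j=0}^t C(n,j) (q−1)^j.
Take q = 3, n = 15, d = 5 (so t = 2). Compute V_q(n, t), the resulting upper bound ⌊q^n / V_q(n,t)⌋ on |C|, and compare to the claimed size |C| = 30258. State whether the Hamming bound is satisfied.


V_q(n, t) = 451, q^n = 14348907, Hamming bound = 31815, |C| = 30258 ≤ bound (satisfied).

Step 1: Compute V_q(n, t) = Σ_{j=0}^2 C(n, j) (q−1)^j.
  j = 0: C(15,0)·(2)^0 = 1·1 = 1.
  j = 1: C(15,1)·(2)^1 = 15·2 = 30.
  j = 2: C(15,2)·(2)^2 = 105·4 = 420.
  V_q(n, t) = 1 + 30 + 420 = 451.
Step 2: q^n = 3^15 = 14348907.
Step 3: Hamming bound ⌊q^n / V_q(n,t)⌋ = ⌊14348907/451⌋ = 31815.
Step 4: Compare |C| = 30258 to 31815: satisfied.
The claimed |C| lies below the Hamming bound.


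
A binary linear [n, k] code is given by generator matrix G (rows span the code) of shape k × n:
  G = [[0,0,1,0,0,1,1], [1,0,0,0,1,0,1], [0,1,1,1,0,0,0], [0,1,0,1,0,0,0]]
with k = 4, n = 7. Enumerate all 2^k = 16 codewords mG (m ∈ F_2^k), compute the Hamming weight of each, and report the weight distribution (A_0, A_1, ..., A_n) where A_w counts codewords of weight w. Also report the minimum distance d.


Weight distribution: A_0 = 1, A_1 = 1, A_2 = 2, A_3 = 4, A_4 = 3, A_5 = 3, A_6 = 2. Minimum distance d = 1.

Enumerate all 2^4 = 16 messages m ∈ F_2^4.
For each, compute codeword c = mG in F_2^7, then tally its weight.
  m = 0000 → c = 0000000, weight = 0.
  m = 1000 → c = 0010011, weight = 3.
  m = 0100 → c = 1000101, weight = 3.
  m = 1100 → c = 1010110, weight = 4.
  m = 0010 → c = 0111000, weight = 3.
  m = 1010 → c = 0101011, weight = 4.
  m = 0110 → c = 1111101, weight = 6.
  m = 1110 → c = 1101110, weight = 5.
  m = 0001 → c = 0101000, weight = 2.
  m = 1001 → c = 0111011, weight = 5.
  m = 0101 → c = 1101101, weight = 5.
  m = 1101 → c = 1111110, weight = 6.
  m = 0011 → c = 0010000, weight = 1.
  m = 1011 → c = 0000011, weight = 2.
  m = 0111 → c = 1010101, weight = 4.
  m = 1111 → c = 1000110, weight = 3.
Tally weights:
  weight 0: 1 codewords.
  weight 1: 1 codewords.
  weight 2: 2 codewords.
  weight 3: 4 codewords.
  weight 4: 3 codewords.
  weight 5: 3 codewords.
  weight 6: 2 codewords.
Minimum distance d = smallest w > 0 with A_w > 0 = 1.
Sanity: Σ A_w = 16 = 2^4 = 16 ✓.


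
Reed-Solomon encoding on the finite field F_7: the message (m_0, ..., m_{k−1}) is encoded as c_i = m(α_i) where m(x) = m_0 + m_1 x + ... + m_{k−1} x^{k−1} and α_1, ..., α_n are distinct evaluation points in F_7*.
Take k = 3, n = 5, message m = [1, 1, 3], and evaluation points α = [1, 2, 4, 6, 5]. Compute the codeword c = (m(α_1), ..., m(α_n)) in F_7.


c = [5, 1, 4, 3, 4]

Message polynomial: m(x) = 1 + 1·x + 3·x^2 (mod 7).
For each evaluation point α_i, compute m(α_i) mod 7:
  α_1 = 1: Horner steps 3 → 4 → 5, so m(1) = 5.
  α_2 = 2: Horner steps 3 → 0 → 1, so m(2) = 1.
  α_3 = 4: Horner steps 3 → 6 → 4, so m(4) = 4.
  α_4 = 6: Horner steps 3 → 5 → 3, so m(6) = 3.
  α_5 = 5: Horner steps 3 → 2 → 4, so m(5) = 4.
Codeword c = [5, 1, 4, 3, 4] ∈ F_7^5.


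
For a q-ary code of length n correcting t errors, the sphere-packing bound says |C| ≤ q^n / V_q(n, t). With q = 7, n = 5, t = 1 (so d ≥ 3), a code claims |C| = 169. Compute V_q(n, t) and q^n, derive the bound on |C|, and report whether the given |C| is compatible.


V_q(n, t) = 31, q^n = 16807, Hamming bound = 542, |C| = 169 ≤ bound (satisfied).

Step 1: Compute V_q(n, t) = Σ_{j=0}^1 C(n, j) (q−1)^j.
  j = 0: C(5,0)·(6)^0 = 1·1 = 1.
  j = 1: C(5,1)·(6)^1 = 5·6 = 30.
  V_q(n, t) = 1 + 30 = 31.
Step 2: q^n = 7^5 = 16807.
Step 3: Hamming bound ⌊q^n / V_q(n,t)⌋ = ⌊16807/31⌋ = 542.
Step 4: Compare |C| = 169 to 542: satisfied.
The claimed |C| lies below the Hamming bound.
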